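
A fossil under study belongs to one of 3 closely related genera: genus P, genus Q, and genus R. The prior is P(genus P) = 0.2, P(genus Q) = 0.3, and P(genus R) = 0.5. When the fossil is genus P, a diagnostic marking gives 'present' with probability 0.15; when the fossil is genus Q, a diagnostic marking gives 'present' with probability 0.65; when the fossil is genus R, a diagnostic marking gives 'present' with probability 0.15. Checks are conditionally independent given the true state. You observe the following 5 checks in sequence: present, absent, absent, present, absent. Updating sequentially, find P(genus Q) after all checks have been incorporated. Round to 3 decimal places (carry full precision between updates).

Each posterior becomes the prior for the next update.
After 'present': normaliser = 0.15·0.2000 + 0.65·0.3000 + 0.15·0.5000; P(genus P) ≈ 0.1000, P(genus Q) ≈ 0.6500, P(genus R) ≈ 0.2500
After 'absent': normaliser = 0.85·0.1000 + 0.35·0.6500 + 0.85·0.2500; P(genus P) ≈ 0.1619, P(genus Q) ≈ 0.4333, P(genus R) ≈ 0.4048
After 'absent': normaliser = 0.85·0.1619 + 0.35·0.4333 + 0.85·0.4048; P(genus P) ≈ 0.2173, P(genus Q) ≈ 0.2395, P(genus R) ≈ 0.5432
After 'present': normaliser = 0.15·0.2173 + 0.65·0.2395 + 0.15·0.5432; P(genus P) ≈ 0.1208, P(genus Q) ≈ 0.5771, P(genus R) ≈ 0.3021
After 'absent': normaliser = 0.85·0.1208 + 0.35·0.5771 + 0.85·0.3021; P(genus P) ≈ 0.1829, P(genus Q) ≈ 0.3597, P(genus R) ≈ 0.4573

0.360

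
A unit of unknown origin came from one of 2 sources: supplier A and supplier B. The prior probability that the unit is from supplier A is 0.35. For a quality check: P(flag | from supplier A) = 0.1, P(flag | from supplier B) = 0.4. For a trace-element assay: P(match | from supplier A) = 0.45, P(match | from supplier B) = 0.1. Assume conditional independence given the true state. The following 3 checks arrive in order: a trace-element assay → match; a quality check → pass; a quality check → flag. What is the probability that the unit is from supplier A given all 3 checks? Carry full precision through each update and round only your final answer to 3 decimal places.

After a trace-element assay='match': P(supplier A) = 0.45·0.3500 / (0.45·0.3500 + 0.1·0.6500) ≈ 0.7079
After a quality check='pass': P(supplier A) = 0.9·0.7079 / (0.9·0.7079 + 0.6·0.2921) ≈ 0.7842
After a quality check='flag': P(supplier A) = 0.1·0.7842 / (0.1·0.7842 + 0.4·0.2158) ≈ 0.4761

0.476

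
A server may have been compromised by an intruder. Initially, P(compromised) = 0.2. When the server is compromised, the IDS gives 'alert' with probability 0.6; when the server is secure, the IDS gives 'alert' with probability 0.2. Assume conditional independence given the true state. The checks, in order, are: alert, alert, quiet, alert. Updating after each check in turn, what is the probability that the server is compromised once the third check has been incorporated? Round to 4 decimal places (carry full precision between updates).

0.5294

After 'alert': P(compromised) = 0.6·0.2000 / (0.6·0.2000 + 0.2·0.8000) ≈ 0.4286
After 'alert': P(compromised) = 0.6·0.4286 / (0.6·0.4286 + 0.2·0.5714) ≈ 0.6923
After 'quiet': P(compromised) = 0.4·0.6923 / (0.4·0.6923 + 0.8·0.3077) ≈ 0.5294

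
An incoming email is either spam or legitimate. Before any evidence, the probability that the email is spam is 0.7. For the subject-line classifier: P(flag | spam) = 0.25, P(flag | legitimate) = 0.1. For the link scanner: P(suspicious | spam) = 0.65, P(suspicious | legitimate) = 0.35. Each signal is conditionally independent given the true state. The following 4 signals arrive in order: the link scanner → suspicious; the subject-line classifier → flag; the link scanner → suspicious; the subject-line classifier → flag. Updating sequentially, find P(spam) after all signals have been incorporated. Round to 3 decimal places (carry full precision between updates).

0.981

After the link scanner='suspicious': P(spam) = 0.65·0.7000 / (0.65·0.7000 + 0.35·0.3000) ≈ 0.8125
After the subject-line classifier='flag': P(spam) = 0.25·0.8125 / (0.25·0.8125 + 0.1·0.1875) ≈ 0.9155
After the link scanner='suspicious': P(spam) = 0.65·0.9155 / (0.65·0.9155 + 0.35·0.0845) ≈ 0.9526
After the subject-line classifier='flag': P(spam) = 0.25·0.9526 / (0.25·0.9526 + 0.1·0.0474) ≈ 0.9805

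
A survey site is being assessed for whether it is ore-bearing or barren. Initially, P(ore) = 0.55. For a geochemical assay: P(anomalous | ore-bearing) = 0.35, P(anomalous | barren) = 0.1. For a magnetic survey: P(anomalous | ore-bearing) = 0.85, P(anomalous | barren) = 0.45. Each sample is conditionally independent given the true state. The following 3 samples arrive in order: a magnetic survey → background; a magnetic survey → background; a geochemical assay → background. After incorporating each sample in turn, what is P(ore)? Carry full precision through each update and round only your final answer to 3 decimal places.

After a magnetic survey='background': P(ore) = 0.15·0.5500 / (0.15·0.5500 + 0.55·0.4500) ≈ 0.2500
After a magnetic survey='background': P(ore) = 0.15·0.2500 / (0.15·0.2500 + 0.55·0.7500) ≈ 0.0833
After a geochemical assay='background': P(ore) = 0.65·0.0833 / (0.65·0.0833 + 0.9·0.9167) ≈ 0.0616

0.062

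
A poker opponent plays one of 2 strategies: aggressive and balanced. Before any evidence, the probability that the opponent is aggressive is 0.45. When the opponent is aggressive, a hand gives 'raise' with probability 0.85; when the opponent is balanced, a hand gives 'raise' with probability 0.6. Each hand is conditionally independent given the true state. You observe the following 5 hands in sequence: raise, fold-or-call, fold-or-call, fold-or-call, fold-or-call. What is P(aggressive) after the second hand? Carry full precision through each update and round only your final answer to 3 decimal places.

Each posterior becomes the prior for the next update.
After 'raise': P(aggressive) = 0.85·0.4500 / (0.85·0.4500 + 0.6·0.5500) ≈ 0.5368
After 'fold-or-call': P(aggressive) = 0.15·0.5368 / (0.15·0.5368 + 0.4·0.4632) ≈ 0.3030

0.303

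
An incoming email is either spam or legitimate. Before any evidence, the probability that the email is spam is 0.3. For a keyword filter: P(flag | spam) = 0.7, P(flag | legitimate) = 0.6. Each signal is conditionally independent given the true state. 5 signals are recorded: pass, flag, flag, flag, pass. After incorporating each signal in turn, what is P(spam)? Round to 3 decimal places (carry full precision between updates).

0.277

After 'pass': P(spam) = 0.3·0.3000 / (0.3·0.3000 + 0.4·0.7000) ≈ 0.2432
After 'flag': P(spam) = 0.7·0.2432 / (0.7·0.2432 + 0.6·0.7568) ≈ 0.2727
After 'flag': P(spam) = 0.7·0.2727 / (0.7·0.2727 + 0.6·0.7273) ≈ 0.3043
After 'flag': P(spam) = 0.7·0.3043 / (0.7·0.3043 + 0.6·0.6957) ≈ 0.3379
After 'pass': P(spam) = 0.3·0.3379 / (0.3·0.3379 + 0.4·0.6621) ≈ 0.2768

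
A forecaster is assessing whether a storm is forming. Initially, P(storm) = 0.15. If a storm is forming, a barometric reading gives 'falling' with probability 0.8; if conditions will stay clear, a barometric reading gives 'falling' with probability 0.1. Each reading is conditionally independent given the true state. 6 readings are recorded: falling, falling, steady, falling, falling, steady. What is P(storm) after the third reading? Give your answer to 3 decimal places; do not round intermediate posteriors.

0.715

After 'falling': P(storm) = 0.8·0.1500 / (0.8·0.1500 + 0.1·0.8500) ≈ 0.5854
After 'falling': P(storm) = 0.8·0.5854 / (0.8·0.5854 + 0.1·0.4146) ≈ 0.9187
After 'steady': P(storm) = 0.2·0.9187 / (0.2·0.9187 + 0.9·0.0813) ≈ 0.7151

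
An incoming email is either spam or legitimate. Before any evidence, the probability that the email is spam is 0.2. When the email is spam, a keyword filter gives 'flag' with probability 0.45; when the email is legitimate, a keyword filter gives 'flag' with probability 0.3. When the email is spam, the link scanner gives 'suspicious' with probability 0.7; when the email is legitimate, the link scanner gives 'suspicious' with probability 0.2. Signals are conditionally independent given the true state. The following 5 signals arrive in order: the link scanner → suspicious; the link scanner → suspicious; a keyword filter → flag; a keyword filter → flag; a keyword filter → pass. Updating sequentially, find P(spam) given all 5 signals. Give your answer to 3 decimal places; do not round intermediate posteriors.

0.844

Apply Bayes' rule sequentially, carrying P(spam) forward.
After the link scanner='suspicious': P(spam) = 0.7·0.2000 / (0.7·0.2000 + 0.2·0.8000) ≈ 0.4667
After the link scanner='suspicious': P(spam) = 0.7·0.4667 / (0.7·0.4667 + 0.2·0.5333) ≈ 0.7538
After a keyword filter='flag': P(spam) = 0.45·0.7538 / (0.45·0.7538 + 0.3·0.2462) ≈ 0.8212
After a keyword filter='flag': P(spam) = 0.45·0.8212 / (0.45·0.8212 + 0.3·0.1788) ≈ 0.8733
After a keyword filter='pass': P(spam) = 0.55·0.8733 / (0.55·0.8733 + 0.7·0.1267) ≈ 0.8441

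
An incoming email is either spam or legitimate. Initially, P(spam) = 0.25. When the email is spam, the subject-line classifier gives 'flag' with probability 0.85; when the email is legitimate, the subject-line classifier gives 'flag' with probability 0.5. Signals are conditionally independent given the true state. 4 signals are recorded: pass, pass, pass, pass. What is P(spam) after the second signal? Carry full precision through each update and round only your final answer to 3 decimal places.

Each posterior becomes the prior for the next update.
After 'pass': P(spam) = 0.15·0.2500 / (0.15·0.2500 + 0.5·0.7500) ≈ 0.0909
After 'pass': P(spam) = 0.15·0.0909 / (0.15·0.0909 + 0.5·0.9091) ≈ 0.0291

0.029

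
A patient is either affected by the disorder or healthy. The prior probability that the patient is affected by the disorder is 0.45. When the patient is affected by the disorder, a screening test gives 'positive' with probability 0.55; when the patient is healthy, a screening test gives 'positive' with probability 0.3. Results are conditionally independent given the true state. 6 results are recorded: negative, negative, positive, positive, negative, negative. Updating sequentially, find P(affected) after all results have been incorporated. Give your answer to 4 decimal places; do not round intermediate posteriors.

After 'negative': P(affected) = 0.45·0.4500 / (0.45·0.4500 + 0.7·0.5500) ≈ 0.3447
After 'negative': P(affected) = 0.45·0.3447 / (0.45·0.3447 + 0.7·0.6553) ≈ 0.2527
After 'positive': P(affected) = 0.55·0.2527 / (0.55·0.2527 + 0.3·0.7473) ≈ 0.3827
After 'positive': P(affected) = 0.55·0.3827 / (0.55·0.3827 + 0.3·0.6173) ≈ 0.5319
After 'negative': P(affected) = 0.45·0.5319 / (0.45·0.5319 + 0.7·0.4681) ≈ 0.4222
After 'negative': P(affected) = 0.45·0.4222 / (0.45·0.4222 + 0.7·0.5778) ≈ 0.3196

0.3196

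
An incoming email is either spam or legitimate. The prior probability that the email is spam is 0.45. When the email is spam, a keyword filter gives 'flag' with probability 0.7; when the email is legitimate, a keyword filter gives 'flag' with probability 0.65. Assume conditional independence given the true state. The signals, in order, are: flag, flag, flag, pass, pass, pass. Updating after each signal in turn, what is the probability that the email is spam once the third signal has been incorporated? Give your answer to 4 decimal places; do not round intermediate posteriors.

Apply Bayes' rule sequentially, carrying P(spam) forward.
After 'flag': P(spam) = 0.7·0.4500 / (0.7·0.4500 + 0.65·0.5500) ≈ 0.4684
After 'flag': P(spam) = 0.7·0.4684 / (0.7·0.4684 + 0.65·0.5316) ≈ 0.4869
After 'flag': P(spam) = 0.7·0.4869 / (0.7·0.4869 + 0.65·0.5131) ≈ 0.5054

0.5054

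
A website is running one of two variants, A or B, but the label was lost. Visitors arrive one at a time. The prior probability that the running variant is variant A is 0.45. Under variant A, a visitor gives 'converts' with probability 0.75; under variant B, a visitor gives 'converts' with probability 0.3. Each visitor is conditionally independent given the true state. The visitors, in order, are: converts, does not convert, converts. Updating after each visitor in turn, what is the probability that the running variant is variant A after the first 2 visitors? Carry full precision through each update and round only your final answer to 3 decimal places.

0.422

Each posterior becomes the prior for the next update.
After 'converts': P(A) = 0.75·0.4500 / (0.75·0.4500 + 0.3·0.5500) ≈ 0.6716
After 'does not convert': P(A) = 0.25·0.6716 / (0.25·0.6716 + 0.7·0.3284) ≈ 0.4221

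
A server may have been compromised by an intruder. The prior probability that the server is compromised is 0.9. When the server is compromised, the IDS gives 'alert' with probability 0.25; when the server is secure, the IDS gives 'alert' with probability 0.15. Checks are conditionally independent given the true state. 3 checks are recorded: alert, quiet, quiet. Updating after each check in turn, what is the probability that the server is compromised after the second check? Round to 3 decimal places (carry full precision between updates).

After 'alert': P(compromised) = 0.25·0.9000 / (0.25·0.9000 + 0.15·0.1000) ≈ 0.9375
After 'quiet': P(compromised) = 0.75·0.9375 / (0.75·0.9375 + 0.85·0.0625) ≈ 0.9298

0.930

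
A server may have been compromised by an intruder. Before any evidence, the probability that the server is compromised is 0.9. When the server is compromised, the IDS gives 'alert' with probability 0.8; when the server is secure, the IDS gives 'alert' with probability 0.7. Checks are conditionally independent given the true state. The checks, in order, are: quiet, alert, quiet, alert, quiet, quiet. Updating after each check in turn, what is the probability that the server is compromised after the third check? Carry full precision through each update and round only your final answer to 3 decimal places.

0.821

After 'quiet': P(compromised) = 0.2·0.9000 / (0.2·0.9000 + 0.3·0.1000) ≈ 0.8571
After 'alert': P(compromised) = 0.8·0.8571 / (0.8·0.8571 + 0.7·0.1429) ≈ 0.8727
After 'quiet': P(compromised) = 0.2·0.8727 / (0.2·0.8727 + 0.3·0.1273) ≈ 0.8205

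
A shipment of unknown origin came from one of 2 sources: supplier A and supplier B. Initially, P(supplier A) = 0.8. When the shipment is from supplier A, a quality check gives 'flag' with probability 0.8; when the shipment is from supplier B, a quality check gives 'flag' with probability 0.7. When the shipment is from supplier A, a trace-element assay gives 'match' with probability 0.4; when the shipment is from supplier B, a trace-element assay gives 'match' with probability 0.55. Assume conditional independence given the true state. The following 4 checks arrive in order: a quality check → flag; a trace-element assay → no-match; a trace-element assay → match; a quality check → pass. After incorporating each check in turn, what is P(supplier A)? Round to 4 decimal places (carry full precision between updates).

0.7472

After a quality check='flag': P(supplier A) = 0.8·0.8000 / (0.8·0.8000 + 0.7·0.2000) ≈ 0.8205
After a trace-element assay='no-match': P(supplier A) = 0.6·0.8205 / (0.6·0.8205 + 0.45·0.1795) ≈ 0.8591
After a trace-element assay='match': P(supplier A) = 0.4·0.8591 / (0.4·0.8591 + 0.55·0.1409) ≈ 0.8159
After a quality check='pass': P(supplier A) = 0.2·0.8159 / (0.2·0.8159 + 0.3·0.1841) ≈ 0.7472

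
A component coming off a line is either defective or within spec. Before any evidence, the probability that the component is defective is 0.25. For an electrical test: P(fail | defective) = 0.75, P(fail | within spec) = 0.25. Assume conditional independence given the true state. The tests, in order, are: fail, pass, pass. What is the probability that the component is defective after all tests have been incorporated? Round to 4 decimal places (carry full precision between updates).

0.1000

After 'fail': P(defective) = 0.75·0.2500 / (0.75·0.2500 + 0.25·0.7500) ≈ 0.5000
After 'pass': P(defective) = 0.25·0.5000 / (0.25·0.5000 + 0.75·0.5000) ≈ 0.2500
After 'pass': P(defective) = 0.25·0.2500 / (0.25·0.2500 + 0.75·0.7500) ≈ 0.1000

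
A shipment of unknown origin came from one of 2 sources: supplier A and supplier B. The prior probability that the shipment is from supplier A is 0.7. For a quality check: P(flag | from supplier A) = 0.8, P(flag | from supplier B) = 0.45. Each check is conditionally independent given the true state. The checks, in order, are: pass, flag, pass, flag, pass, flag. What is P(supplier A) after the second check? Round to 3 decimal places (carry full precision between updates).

0.601

After 'pass': P(supplier A) = 0.2·0.7000 / (0.2·0.7000 + 0.55·0.3000) ≈ 0.4590
After 'flag': P(supplier A) = 0.8·0.4590 / (0.8·0.4590 + 0.45·0.5410) ≈ 0.6013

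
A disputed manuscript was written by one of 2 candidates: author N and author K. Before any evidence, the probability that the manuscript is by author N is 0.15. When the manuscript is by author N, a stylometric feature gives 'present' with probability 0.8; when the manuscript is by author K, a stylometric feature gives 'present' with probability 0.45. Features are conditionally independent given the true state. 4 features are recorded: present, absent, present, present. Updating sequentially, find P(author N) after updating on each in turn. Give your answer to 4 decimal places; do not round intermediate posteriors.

Apply Bayes' rule sequentially, carrying P(author N) forward.
After 'present': P(author N) = 0.8·0.1500 / (0.8·0.1500 + 0.45·0.8500) ≈ 0.2388
After 'absent': P(author N) = 0.2·0.2388 / (0.2·0.2388 + 0.55·0.7612) ≈ 0.1024
After 'present': P(author N) = 0.8·0.1024 / (0.8·0.1024 + 0.45·0.8976) ≈ 0.1686
After 'present': P(author N) = 0.8·0.1686 / (0.8·0.1686 + 0.45·0.8314) ≈ 0.2650

0.2650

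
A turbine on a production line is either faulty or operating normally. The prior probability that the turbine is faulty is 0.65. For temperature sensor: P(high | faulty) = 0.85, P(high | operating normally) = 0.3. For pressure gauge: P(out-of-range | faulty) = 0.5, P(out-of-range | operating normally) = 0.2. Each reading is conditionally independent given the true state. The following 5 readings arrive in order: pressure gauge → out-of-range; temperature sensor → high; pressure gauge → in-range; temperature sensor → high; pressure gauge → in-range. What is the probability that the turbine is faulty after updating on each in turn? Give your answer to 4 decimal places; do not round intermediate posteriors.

0.9357

After pressure gauge='out-of-range': P(faulty) = 0.5·0.6500 / (0.5·0.6500 + 0.2·0.3500) ≈ 0.8228
After temperature sensor='high': P(faulty) = 0.85·0.8228 / (0.85·0.8228 + 0.3·0.1772) ≈ 0.9294
After pressure gauge='in-range': P(faulty) = 0.5·0.9294 / (0.5·0.9294 + 0.8·0.0706) ≈ 0.8916
After temperature sensor='high': P(faulty) = 0.85·0.8916 / (0.85·0.8916 + 0.3·0.1084) ≈ 0.9588
After pressure gauge='in-range': P(faulty) = 0.5·0.9588 / (0.5·0.9588 + 0.8·0.0412) ≈ 0.9357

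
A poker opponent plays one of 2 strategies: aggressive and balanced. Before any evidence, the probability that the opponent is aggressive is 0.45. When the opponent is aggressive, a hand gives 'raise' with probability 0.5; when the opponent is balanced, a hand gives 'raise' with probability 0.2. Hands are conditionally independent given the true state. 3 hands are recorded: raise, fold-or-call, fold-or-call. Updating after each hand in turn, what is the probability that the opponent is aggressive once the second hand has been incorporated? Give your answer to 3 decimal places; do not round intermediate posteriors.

0.561

Each posterior becomes the prior for the next update.
After 'raise': P(aggressive) = 0.5·0.4500 / (0.5·0.4500 + 0.2·0.5500) ≈ 0.6716
After 'fold-or-call': P(aggressive) = 0.5·0.6716 / (0.5·0.6716 + 0.8·0.3284) ≈ 0.5611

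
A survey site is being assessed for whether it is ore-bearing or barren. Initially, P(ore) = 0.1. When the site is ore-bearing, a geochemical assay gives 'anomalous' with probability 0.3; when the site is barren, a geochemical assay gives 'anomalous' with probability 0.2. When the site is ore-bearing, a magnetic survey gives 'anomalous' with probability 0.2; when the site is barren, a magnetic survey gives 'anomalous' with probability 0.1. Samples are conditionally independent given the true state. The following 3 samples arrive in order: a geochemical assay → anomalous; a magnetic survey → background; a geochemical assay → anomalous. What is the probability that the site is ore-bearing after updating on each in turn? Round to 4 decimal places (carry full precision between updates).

0.1818

After a geochemical assay='anomalous': P(ore) = 0.3·0.1000 / (0.3·0.1000 + 0.2·0.9000) ≈ 0.1429
After a magnetic survey='background': P(ore) = 0.8·0.1429 / (0.8·0.1429 + 0.9·0.8571) ≈ 0.1290
After a geochemical assay='anomalous': P(ore) = 0.3·0.1290 / (0.3·0.1290 + 0.2·0.8710) ≈ 0.1818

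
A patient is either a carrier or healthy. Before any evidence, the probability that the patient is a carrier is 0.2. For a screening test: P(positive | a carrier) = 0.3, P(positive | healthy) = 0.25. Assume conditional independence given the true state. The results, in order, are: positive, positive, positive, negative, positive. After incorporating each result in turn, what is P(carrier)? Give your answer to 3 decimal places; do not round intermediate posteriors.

After 'positive': P(carrier) = 0.3·0.2000 / (0.3·0.2000 + 0.25·0.8000) ≈ 0.2308
After 'positive': P(carrier) = 0.3·0.2308 / (0.3·0.2308 + 0.25·0.7692) ≈ 0.2647
After 'positive': P(carrier) = 0.3·0.2647 / (0.3·0.2647 + 0.25·0.7353) ≈ 0.3017
After 'negative': P(carrier) = 0.7·0.3017 / (0.7·0.3017 + 0.75·0.6983) ≈ 0.2873
After 'positive': P(carrier) = 0.3·0.2873 / (0.3·0.2873 + 0.25·0.7127) ≈ 0.3261

0.326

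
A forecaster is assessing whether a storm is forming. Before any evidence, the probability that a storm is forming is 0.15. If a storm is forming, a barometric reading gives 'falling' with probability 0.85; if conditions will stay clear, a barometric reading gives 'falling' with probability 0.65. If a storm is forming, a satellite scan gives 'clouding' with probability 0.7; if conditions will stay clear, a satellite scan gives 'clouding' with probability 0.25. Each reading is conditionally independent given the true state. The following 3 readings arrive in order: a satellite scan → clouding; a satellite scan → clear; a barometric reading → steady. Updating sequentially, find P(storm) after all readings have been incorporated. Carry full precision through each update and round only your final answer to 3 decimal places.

After a satellite scan='clouding': P(storm) = 0.7·0.1500 / (0.7·0.1500 + 0.25·0.8500) ≈ 0.3307
After a satellite scan='clear': P(storm) = 0.3·0.3307 / (0.3·0.3307 + 0.75·0.6693) ≈ 0.1650
After a barometric reading='steady': P(storm) = 0.15·0.1650 / (0.15·0.1650 + 0.35·0.8350) ≈ 0.0781

0.078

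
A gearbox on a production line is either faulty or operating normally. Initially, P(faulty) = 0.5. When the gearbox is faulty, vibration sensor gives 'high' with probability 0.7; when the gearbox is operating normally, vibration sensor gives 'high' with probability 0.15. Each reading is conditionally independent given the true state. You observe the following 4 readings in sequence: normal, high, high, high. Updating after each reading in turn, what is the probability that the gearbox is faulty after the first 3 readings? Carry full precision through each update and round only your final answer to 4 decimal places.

0.8849

After 'normal': P(faulty) = 0.3·0.5000 / (0.3·0.5000 + 0.85·0.5000) ≈ 0.2609
After 'high': P(faulty) = 0.7·0.2609 / (0.7·0.2609 + 0.15·0.7391) ≈ 0.6222
After 'high': P(faulty) = 0.7·0.6222 / (0.7·0.6222 + 0.15·0.3778) ≈ 0.8849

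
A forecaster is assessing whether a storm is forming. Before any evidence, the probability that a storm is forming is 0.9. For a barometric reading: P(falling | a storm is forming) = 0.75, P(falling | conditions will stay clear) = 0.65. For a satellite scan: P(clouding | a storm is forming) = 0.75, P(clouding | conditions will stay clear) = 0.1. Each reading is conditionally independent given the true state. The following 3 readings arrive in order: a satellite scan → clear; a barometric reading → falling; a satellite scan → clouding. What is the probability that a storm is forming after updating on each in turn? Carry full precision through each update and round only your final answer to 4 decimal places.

0.9558

After a satellite scan='clear': P(storm) = 0.25·0.9000 / (0.25·0.9000 + 0.9·0.1000) ≈ 0.7143
After a barometric reading='falling': P(storm) = 0.75·0.7143 / (0.75·0.7143 + 0.65·0.2857) ≈ 0.7426
After a satellite scan='clouding': P(storm) = 0.75·0.7426 / (0.75·0.7426 + 0.1·0.2574) ≈ 0.9558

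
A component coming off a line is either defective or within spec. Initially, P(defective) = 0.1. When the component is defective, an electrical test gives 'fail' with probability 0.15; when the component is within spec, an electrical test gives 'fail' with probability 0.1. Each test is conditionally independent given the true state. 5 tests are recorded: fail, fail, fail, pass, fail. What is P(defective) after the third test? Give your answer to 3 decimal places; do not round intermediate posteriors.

After 'fail': P(defective) = 0.15·0.1000 / (0.15·0.1000 + 0.1·0.9000) ≈ 0.1429
After 'fail': P(defective) = 0.15·0.1429 / (0.15·0.1429 + 0.1·0.8571) ≈ 0.2000
After 'fail': P(defective) = 0.15·0.2000 / (0.15·0.2000 + 0.1·0.8000) ≈ 0.2727

0.273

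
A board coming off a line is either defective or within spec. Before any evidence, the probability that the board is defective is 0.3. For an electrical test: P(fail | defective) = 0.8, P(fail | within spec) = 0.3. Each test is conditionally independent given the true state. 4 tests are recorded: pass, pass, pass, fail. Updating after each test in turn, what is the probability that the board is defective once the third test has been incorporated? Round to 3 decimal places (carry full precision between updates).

Each posterior becomes the prior for the next update.
After 'pass': P(defective) = 0.2·0.3000 / (0.2·0.3000 + 0.7·0.7000) ≈ 0.1091
After 'pass': P(defective) = 0.2·0.1091 / (0.2·0.1091 + 0.7·0.8909) ≈ 0.0338
After 'pass': P(defective) = 0.2·0.0338 / (0.2·0.0338 + 0.7·0.9662) ≈ 0.0099

0.010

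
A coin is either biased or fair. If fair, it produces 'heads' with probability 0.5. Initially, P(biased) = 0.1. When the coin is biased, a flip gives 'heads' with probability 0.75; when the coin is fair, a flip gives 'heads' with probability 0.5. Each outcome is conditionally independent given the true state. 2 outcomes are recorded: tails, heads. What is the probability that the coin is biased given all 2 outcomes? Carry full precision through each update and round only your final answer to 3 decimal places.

0.077

After 'tails': P(biased) = 0.25·0.1000 / (0.25·0.1000 + 0.5·0.9000) ≈ 0.0526
After 'heads': P(biased) = 0.75·0.0526 / (0.75·0.0526 + 0.5·0.9474) ≈ 0.0769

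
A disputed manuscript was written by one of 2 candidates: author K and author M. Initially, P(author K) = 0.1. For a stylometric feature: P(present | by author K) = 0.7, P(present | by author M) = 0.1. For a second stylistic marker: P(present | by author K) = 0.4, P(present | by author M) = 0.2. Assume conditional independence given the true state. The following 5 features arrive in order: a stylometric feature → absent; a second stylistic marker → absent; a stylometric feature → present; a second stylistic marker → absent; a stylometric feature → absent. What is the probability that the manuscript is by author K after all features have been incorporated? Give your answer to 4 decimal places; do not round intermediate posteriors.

0.0464

After a stylometric feature='absent': P(author K) = 0.3·0.1000 / (0.3·0.1000 + 0.9·0.9000) ≈ 0.0357
After a second stylistic marker='absent': P(author K) = 0.6·0.0357 / (0.6·0.0357 + 0.8·0.9643) ≈ 0.0270
After a stylometric feature='present': P(author K) = 0.7·0.0270 / (0.7·0.0270 + 0.1·0.9730) ≈ 0.1628
After a second stylistic marker='absent': P(author K) = 0.6·0.1628 / (0.6·0.1628 + 0.8·0.8372) ≈ 0.1273
After a stylometric feature='absent': P(author K) = 0.3·0.1273 / (0.3·0.1273 + 0.9·0.8727) ≈ 0.0464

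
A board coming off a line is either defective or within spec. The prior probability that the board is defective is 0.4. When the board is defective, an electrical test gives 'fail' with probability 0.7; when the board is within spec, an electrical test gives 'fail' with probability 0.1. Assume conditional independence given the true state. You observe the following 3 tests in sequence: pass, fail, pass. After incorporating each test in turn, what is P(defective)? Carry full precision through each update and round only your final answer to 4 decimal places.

After 'pass': P(defective) = 0.3·0.4000 / (0.3·0.4000 + 0.9·0.6000) ≈ 0.1818
After 'fail': P(defective) = 0.7·0.1818 / (0.7·0.1818 + 0.1·0.8182) ≈ 0.6087
After 'pass': P(defective) = 0.3·0.6087 / (0.3·0.6087 + 0.9·0.3913) ≈ 0.3415

0.3415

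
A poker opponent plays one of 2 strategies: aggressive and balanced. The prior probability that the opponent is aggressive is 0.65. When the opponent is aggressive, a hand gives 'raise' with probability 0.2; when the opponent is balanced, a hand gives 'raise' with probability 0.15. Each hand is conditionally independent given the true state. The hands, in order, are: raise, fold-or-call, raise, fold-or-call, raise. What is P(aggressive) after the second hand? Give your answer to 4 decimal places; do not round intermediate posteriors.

0.6997

After 'raise': P(aggressive) = 0.2·0.6500 / (0.2·0.6500 + 0.15·0.3500) ≈ 0.7123
After 'fold-or-call': P(aggressive) = 0.8·0.7123 / (0.8·0.7123 + 0.85·0.2877) ≈ 0.6997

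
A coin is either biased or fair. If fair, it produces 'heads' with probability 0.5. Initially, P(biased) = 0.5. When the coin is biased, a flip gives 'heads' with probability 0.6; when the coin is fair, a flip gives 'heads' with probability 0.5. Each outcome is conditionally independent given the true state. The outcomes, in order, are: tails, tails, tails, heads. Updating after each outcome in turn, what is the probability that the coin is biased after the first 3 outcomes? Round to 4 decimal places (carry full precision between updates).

After 'tails': P(biased) = 0.4·0.5000 / (0.4·0.5000 + 0.5·0.5000) ≈ 0.4444
After 'tails': P(biased) = 0.4·0.4444 / (0.4·0.4444 + 0.5·0.5556) ≈ 0.3902
After 'tails': P(biased) = 0.4·0.3902 / (0.4·0.3902 + 0.5·0.6098) ≈ 0.3386

0.3386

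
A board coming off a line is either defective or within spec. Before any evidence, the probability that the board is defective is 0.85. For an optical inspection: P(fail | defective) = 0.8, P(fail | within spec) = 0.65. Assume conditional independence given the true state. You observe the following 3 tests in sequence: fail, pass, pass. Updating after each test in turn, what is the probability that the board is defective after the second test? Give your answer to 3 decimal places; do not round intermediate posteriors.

0.799

After 'fail': P(defective) = 0.8·0.8500 / (0.8·0.8500 + 0.65·0.1500) ≈ 0.8746
After 'pass': P(defective) = 0.2·0.8746 / (0.2·0.8746 + 0.35·0.1254) ≈ 0.7994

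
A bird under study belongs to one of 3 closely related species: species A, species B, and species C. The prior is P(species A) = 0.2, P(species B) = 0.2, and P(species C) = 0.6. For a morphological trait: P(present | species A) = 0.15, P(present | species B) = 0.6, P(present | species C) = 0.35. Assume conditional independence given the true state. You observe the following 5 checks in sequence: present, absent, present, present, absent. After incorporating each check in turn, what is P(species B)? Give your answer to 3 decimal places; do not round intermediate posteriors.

0.378

After 'present': normaliser = 0.15·0.2000 + 0.6·0.2000 + 0.35·0.6000; P(species A) ≈ 0.0833, P(species B) ≈ 0.3333, P(species C) ≈ 0.5833
After 'absent': normaliser = 0.85·0.0833 + 0.4·0.3333 + 0.65·0.5833; P(species A) ≈ 0.1214, P(species B) ≈ 0.2286, P(species C) ≈ 0.6500
After 'present': normaliser = 0.15·0.1214 + 0.6·0.2286 + 0.35·0.6500; P(species A) ≈ 0.0476, P(species B) ≈ 0.3582, P(species C) ≈ 0.5942
After 'present': normaliser = 0.15·0.0476 + 0.6·0.3582 + 0.35·0.5942; P(species A) ≈ 0.0166, P(species B) ≈ 0.4998, P(species C) ≈ 0.4836
After 'absent': normaliser = 0.85·0.0166 + 0.4·0.4998 + 0.65·0.4836; P(species A) ≈ 0.0267, P(species B) ≈ 0.3784, P(species C) ≈ 0.5949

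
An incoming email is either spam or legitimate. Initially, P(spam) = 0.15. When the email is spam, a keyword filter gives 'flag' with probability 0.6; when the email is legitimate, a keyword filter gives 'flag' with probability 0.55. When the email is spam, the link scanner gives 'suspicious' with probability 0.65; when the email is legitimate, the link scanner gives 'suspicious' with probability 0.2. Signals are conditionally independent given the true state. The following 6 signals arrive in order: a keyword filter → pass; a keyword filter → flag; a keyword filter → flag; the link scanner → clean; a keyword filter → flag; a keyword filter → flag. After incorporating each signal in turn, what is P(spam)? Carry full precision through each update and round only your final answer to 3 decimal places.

After a keyword filter='pass': P(spam) = 0.4·0.1500 / (0.4·0.1500 + 0.45·0.8500) ≈ 0.1356
After a keyword filter='flag': P(spam) = 0.6·0.1356 / (0.6·0.1356 + 0.55·0.8644) ≈ 0.1461
After a keyword filter='flag': P(spam) = 0.6·0.1461 / (0.6·0.1461 + 0.55·0.8539) ≈ 0.1573
After the link scanner='clean': P(spam) = 0.35·0.1573 / (0.35·0.1573 + 0.8·0.8427) ≈ 0.0755
After a keyword filter='flag': P(spam) = 0.6·0.0755 / (0.6·0.0755 + 0.55·0.9245) ≈ 0.0818
After a keyword filter='flag': P(spam) = 0.6·0.0818 / (0.6·0.0818 + 0.55·0.9182) ≈ 0.0886

0.089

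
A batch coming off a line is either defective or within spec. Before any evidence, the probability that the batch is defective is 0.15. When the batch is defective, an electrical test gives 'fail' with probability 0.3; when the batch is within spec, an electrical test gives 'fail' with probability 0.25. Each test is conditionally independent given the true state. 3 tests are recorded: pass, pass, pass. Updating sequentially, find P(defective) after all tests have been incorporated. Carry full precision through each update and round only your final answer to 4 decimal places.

After 'pass': P(defective) = 0.7·0.1500 / (0.7·0.1500 + 0.75·0.8500) ≈ 0.1414
After 'pass': P(defective) = 0.7·0.1414 / (0.7·0.1414 + 0.75·0.8586) ≈ 0.1332
After 'pass': P(defective) = 0.7·0.1332 / (0.7·0.1332 + 0.75·0.8668) ≈ 0.1255

0.1255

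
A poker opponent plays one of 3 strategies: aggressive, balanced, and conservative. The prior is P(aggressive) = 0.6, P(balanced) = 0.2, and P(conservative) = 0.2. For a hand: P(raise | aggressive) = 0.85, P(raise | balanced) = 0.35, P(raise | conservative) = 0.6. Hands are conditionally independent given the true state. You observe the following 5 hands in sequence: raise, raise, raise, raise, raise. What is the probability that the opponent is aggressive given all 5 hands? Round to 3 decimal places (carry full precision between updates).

0.941

After 'raise': normaliser = 0.85·0.6000 + 0.35·0.2000 + 0.6·0.2000; P(aggressive) ≈ 0.7286, P(balanced) ≈ 0.1000, P(conservative) ≈ 0.1714
After 'raise': normaliser = 0.85·0.7286 + 0.35·0.1000 + 0.6·0.1714; P(aggressive) ≈ 0.8179, P(balanced) ≈ 0.0462, P(conservative) ≈ 0.1358
After 'raise': normaliser = 0.85·0.8179 + 0.35·0.0462 + 0.6·0.1358; P(aggressive) ≈ 0.8768, P(balanced) ≈ 0.0204, P(conservative) ≈ 0.1028
After 'raise': normaliser = 0.85·0.8768 + 0.35·0.0204 + 0.6·0.1028; P(aggressive) ≈ 0.9155, P(balanced) ≈ 0.0088, P(conservative) ≈ 0.0758
After 'raise': normaliser = 0.85·0.9155 + 0.35·0.0088 + 0.6·0.0758; P(aggressive) ≈ 0.9413, P(balanced) ≈ 0.0037, P(conservative) ≈ 0.0550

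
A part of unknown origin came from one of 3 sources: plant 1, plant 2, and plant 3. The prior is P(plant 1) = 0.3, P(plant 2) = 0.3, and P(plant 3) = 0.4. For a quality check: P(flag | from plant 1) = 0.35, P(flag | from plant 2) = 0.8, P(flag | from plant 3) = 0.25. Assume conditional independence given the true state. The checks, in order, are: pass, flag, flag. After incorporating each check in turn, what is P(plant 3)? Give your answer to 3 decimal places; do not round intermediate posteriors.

Each posterior becomes the prior for the next update.
After 'pass': normaliser = 0.65·0.3000 + 0.2·0.3000 + 0.75·0.4000; P(plant 1) ≈ 0.3514, P(plant 2) ≈ 0.1081, P(plant 3) ≈ 0.5405
After 'flag': normaliser = 0.35·0.3514 + 0.8·0.1081 + 0.25·0.5405; P(plant 1) ≈ 0.3569, P(plant 2) ≈ 0.2510, P(plant 3) ≈ 0.3922
After 'flag': normaliser = 0.35·0.3569 + 0.8·0.2510 + 0.25·0.3922; P(plant 1) ≈ 0.2948, P(plant 2) ≈ 0.4739, P(plant 3) ≈ 0.2314

0.231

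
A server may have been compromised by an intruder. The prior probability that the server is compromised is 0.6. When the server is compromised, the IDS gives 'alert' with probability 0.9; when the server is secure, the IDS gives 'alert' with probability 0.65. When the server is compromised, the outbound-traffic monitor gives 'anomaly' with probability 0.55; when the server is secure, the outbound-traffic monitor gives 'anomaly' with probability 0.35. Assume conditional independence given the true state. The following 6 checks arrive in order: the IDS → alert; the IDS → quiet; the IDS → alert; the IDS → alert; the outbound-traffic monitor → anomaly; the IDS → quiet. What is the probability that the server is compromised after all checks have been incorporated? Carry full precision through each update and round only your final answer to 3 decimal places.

0.338

Each posterior becomes the prior for the next update.
After the IDS='alert': P(compromised) = 0.9·0.6000 / (0.9·0.6000 + 0.65·0.4000) ≈ 0.6750
After the IDS='quiet': P(compromised) = 0.1·0.6750 / (0.1·0.6750 + 0.35·0.3250) ≈ 0.3724
After the IDS='alert': P(compromised) = 0.9·0.3724 / (0.9·0.3724 + 0.65·0.6276) ≈ 0.4510
After the IDS='alert': P(compromised) = 0.9·0.4510 / (0.9·0.4510 + 0.65·0.5490) ≈ 0.5322
After the outbound-traffic monitor='anomaly': P(compromised) = 0.55·0.5322 / (0.55·0.5322 + 0.35·0.4678) ≈ 0.6413
After the IDS='quiet': P(compromised) = 0.1·0.6413 / (0.1·0.6413 + 0.35·0.3587) ≈ 0.3381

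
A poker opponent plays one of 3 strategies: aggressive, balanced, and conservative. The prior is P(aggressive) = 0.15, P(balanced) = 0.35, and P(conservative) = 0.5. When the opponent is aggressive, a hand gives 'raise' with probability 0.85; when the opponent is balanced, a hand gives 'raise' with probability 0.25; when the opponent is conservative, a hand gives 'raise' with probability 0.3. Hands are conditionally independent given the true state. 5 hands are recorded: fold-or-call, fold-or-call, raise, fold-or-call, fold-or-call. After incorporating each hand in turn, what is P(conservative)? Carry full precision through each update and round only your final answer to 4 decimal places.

0.5648

After 'fold-or-call': normaliser = 0.15·0.1500 + 0.75·0.3500 + 0.7·0.5000; P(aggressive) ≈ 0.0354, P(balanced) ≈ 0.4134, P(conservative) ≈ 0.5512
After 'fold-or-call': normaliser = 0.15·0.0354 + 0.75·0.4134 + 0.7·0.5512; P(aggressive) ≈ 0.0076, P(balanced) ≈ 0.4422, P(conservative) ≈ 0.5503
After 'raise': normaliser = 0.85·0.0076 + 0.25·0.4422 + 0.3·0.5503; P(aggressive) ≈ 0.0228, P(balanced) ≈ 0.3919, P(conservative) ≈ 0.5852
After 'fold-or-call': normaliser = 0.15·0.0228 + 0.75·0.3919 + 0.7·0.5852; P(aggressive) ≈ 0.0048, P(balanced) ≈ 0.4157, P(conservative) ≈ 0.5794
After 'fold-or-call': normaliser = 0.15·0.0048 + 0.75·0.4157 + 0.7·0.5794; P(aggressive) ≈ 0.0010, P(balanced) ≈ 0.4342, P(conservative) ≈ 0.5648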